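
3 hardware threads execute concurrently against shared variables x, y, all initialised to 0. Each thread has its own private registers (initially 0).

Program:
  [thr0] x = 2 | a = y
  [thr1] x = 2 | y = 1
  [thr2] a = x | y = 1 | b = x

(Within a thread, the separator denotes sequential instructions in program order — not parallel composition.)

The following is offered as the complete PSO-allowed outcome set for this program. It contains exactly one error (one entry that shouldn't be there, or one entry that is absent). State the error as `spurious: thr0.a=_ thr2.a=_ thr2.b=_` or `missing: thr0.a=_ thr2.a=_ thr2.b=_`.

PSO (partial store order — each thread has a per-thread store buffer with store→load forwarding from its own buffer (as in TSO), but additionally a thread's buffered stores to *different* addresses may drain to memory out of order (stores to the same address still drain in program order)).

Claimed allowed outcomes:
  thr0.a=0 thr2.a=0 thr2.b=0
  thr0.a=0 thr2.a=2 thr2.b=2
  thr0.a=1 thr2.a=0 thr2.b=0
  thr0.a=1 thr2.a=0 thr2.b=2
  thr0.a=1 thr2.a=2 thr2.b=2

missing: thr0.a=0 thr2.a=0 thr2.b=2

outcome vector order: (thr0.a,thr2.a,thr2.b)
PSO (6): (0,0,0) (0,0,2) (0,2,2) (1,0,0) (1,0,2) (1,2,2)
PSO∖claimed = {(0,0,2)}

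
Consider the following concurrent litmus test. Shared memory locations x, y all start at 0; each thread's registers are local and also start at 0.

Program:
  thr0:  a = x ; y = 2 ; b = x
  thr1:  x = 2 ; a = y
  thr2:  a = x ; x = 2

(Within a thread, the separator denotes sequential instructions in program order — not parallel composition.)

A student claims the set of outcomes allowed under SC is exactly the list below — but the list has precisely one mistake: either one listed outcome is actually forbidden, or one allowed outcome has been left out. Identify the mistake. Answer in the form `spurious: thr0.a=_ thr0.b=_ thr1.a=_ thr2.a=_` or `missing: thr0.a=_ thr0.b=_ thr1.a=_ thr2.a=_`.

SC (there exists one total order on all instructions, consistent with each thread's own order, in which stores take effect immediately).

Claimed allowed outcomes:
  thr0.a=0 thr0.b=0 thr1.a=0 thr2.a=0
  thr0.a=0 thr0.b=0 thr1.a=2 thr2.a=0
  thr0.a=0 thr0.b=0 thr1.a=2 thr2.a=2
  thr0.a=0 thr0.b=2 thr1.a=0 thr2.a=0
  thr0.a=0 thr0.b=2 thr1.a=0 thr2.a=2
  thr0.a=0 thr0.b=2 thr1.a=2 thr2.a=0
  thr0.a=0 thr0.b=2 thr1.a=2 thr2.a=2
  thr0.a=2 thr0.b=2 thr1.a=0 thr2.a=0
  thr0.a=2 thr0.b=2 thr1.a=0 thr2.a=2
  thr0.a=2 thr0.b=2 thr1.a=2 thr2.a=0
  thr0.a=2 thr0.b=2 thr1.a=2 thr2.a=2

outcome vector order: (thr0.a,thr0.b,thr1.a,thr2.a)
[SC] allowed = {(0,0,2,0) (0,0,2,2) (0,2,0,0) (0,2,0,2) (0,2,2,0) (0,2,2,2) (2,2,0,0) (2,2,0,2) (2,2,2,0) (2,2,2,2)}
claimed∖SC = {(0,0,0,0)}

spurious: thr0.a=0 thr0.b=0 thr1.a=0 thr2.a=0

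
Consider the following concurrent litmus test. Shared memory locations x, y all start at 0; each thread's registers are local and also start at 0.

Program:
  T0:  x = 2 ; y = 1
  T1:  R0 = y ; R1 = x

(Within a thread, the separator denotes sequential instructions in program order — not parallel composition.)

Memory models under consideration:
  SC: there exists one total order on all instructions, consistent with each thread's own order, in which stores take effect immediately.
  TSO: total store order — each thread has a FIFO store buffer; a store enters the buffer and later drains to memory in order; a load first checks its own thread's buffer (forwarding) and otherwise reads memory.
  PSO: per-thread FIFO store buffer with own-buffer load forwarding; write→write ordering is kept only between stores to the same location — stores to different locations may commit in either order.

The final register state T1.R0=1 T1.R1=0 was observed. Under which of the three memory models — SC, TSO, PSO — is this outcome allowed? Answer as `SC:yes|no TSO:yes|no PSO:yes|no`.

outcome vector order: (T1.R0,T1.R1)
SC (3): 0/0; 0/2; 1/2
TSO (3): 0/0; 0/2; 1/2
PSO (4): 0/0; 0/2; 1/0; 1/2
target 1/0 ∈ {PSO}

SC:no TSO:no PSO:yes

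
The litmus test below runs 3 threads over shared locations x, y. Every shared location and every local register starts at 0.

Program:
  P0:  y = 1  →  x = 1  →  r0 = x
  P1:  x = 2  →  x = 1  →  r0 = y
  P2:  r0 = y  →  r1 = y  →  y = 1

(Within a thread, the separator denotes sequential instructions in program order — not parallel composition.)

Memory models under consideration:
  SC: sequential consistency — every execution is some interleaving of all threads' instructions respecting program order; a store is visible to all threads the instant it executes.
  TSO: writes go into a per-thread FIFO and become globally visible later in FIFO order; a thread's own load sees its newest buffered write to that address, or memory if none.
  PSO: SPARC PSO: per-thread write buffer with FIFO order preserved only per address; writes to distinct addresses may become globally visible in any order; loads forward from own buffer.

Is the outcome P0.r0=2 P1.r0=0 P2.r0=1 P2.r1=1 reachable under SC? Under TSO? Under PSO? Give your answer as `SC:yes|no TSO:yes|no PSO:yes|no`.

outcome vector order: (P0.r0,P1.r0,P2.r0,P2.r1)
under SC → <1 0 0 0>; <1 0 0 1>; <1 0 1 1>; <1 1 0 0>; <1 1 0 1>; <1 1 1 1>; <2 1 0 0>; <2 1 0 1>; <2 1 1 1>
under TSO → <1 0 0 0>; <1 0 0 1>; <1 0 1 1>; <1 1 0 0>; <1 1 0 1>; <1 1 1 1>; <2 0 0 0>; <2 0 0 1>; <2 0 1 1>; <2 1 0 0>; <2 1 0 1>; <2 1 1 1>
under PSO → <1 0 0 0>; <1 0 0 1>; <1 0 1 1>; <1 1 0 0>; <1 1 0 1>; <1 1 1 1>; <2 0 0 0>; <2 0 0 1>; <2 0 1 1>; <2 1 0 0>; <2 1 0 1>; <2 1 1 1>
target <2 0 1 1> ∈ {TSO,PSO}

SC:no TSO:yes PSO:yes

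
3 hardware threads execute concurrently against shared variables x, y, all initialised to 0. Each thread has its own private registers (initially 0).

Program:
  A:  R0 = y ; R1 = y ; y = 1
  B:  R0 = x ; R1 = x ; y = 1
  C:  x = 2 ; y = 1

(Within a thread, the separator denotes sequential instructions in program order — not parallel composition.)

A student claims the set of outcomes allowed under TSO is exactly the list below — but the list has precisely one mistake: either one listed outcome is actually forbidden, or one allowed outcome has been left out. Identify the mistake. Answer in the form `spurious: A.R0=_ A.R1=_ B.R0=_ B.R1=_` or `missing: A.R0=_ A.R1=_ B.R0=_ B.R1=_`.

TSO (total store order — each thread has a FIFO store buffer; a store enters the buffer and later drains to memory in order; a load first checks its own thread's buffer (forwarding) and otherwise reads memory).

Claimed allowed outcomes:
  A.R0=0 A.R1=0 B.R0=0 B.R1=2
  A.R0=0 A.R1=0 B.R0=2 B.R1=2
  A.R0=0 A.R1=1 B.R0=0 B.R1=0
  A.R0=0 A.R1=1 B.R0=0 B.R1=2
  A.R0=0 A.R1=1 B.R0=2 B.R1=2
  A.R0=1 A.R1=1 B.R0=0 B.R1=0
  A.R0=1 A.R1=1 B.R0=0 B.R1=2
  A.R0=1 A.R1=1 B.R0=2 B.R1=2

outcome vector order: (A.R0,A.R1,B.R0,B.R1)
under TSO → <0 0 0 0>, <0 0 0 2>, <0 0 2 2>, <0 1 0 0>, <0 1 0 2>, <0 1 2 2>, <1 1 0 0>, <1 1 0 2>, <1 1 2 2>
TSO∖claimed = {<0 0 0 0>}

missing: A.R0=0 A.R1=0 B.R0=0 B.R1=0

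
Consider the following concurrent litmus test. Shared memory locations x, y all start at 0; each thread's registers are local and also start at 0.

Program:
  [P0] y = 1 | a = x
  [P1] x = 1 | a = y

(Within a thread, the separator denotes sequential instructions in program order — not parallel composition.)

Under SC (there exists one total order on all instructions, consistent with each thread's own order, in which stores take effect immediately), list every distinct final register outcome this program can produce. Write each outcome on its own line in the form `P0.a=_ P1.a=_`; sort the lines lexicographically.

P0.a=0 P1.a=1
P0.a=1 P1.a=0
P0.a=1 P1.a=1

outcome vector order: (P0.a,P1.a)
|SC outcomes| = 3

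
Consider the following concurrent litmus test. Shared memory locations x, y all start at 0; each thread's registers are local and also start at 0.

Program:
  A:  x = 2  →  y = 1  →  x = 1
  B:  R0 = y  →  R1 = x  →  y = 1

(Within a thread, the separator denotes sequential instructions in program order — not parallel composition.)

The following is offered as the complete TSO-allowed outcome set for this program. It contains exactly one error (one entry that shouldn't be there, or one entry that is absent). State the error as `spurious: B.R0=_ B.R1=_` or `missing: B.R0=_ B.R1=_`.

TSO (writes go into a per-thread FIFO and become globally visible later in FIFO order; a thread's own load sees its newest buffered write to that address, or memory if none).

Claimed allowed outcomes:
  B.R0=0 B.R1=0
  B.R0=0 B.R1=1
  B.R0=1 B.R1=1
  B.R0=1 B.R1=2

outcome vector order: (B.R0,B.R1)
TSO (5): 0/0, 0/1, 0/2, 1/1, 1/2
TSO∖claimed = {0/2}

missing: B.R0=0 B.R1=2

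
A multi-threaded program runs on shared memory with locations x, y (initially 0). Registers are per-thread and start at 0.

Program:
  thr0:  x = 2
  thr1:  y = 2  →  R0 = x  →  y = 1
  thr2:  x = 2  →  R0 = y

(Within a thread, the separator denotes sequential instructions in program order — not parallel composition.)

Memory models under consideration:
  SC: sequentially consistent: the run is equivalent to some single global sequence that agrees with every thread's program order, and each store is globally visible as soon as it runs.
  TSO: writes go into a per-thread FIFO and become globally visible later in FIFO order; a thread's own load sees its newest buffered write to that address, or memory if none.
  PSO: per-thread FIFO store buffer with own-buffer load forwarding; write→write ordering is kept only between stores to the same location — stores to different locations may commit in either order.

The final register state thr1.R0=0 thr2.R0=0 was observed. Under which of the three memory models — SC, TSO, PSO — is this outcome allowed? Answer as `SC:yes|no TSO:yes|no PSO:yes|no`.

SC:no TSO:yes PSO:yes

outcome vector order: (thr1.R0,thr2.R0)
under SC → (0,1); (0,2); (2,0); (2,1); (2,2)
under TSO → (0,0); (0,1); (0,2); (2,0); (2,1); (2,2)
under PSO → (0,0); (0,1); (0,2); (2,0); (2,1); (2,2)
target (0,0) ∈ {TSO,PSO}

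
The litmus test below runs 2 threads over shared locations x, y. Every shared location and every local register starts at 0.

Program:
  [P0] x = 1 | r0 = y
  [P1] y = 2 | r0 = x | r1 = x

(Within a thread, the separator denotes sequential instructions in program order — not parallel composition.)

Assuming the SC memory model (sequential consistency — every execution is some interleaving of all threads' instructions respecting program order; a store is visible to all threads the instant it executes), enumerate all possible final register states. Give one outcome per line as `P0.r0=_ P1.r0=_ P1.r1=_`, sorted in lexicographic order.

P0.r0=0 P1.r0=1 P1.r1=1
P0.r0=2 P1.r0=0 P1.r1=0
P0.r0=2 P1.r0=0 P1.r1=1
P0.r0=2 P1.r0=1 P1.r1=1

outcome vector order: (P0.r0,P1.r0,P1.r1)
|SC outcomes| = 4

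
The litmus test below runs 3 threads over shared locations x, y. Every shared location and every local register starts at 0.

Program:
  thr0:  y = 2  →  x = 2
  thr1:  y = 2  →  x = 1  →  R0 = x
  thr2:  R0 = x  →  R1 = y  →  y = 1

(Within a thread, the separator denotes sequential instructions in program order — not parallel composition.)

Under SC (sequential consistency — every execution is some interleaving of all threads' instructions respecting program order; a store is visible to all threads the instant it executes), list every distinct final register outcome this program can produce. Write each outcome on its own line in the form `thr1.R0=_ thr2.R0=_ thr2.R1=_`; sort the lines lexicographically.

thr1.R0=1 thr2.R0=0 thr2.R1=0
thr1.R0=1 thr2.R0=0 thr2.R1=2
thr1.R0=1 thr2.R0=1 thr2.R1=2
thr1.R0=1 thr2.R0=2 thr2.R1=2
thr1.R0=2 thr2.R0=0 thr2.R1=0
thr1.R0=2 thr2.R0=0 thr2.R1=2
thr1.R0=2 thr2.R0=1 thr2.R1=2
thr1.R0=2 thr2.R0=2 thr2.R1=2

outcome vector order: (thr1.R0,thr2.R0,thr2.R1)
|SC outcomes| = 8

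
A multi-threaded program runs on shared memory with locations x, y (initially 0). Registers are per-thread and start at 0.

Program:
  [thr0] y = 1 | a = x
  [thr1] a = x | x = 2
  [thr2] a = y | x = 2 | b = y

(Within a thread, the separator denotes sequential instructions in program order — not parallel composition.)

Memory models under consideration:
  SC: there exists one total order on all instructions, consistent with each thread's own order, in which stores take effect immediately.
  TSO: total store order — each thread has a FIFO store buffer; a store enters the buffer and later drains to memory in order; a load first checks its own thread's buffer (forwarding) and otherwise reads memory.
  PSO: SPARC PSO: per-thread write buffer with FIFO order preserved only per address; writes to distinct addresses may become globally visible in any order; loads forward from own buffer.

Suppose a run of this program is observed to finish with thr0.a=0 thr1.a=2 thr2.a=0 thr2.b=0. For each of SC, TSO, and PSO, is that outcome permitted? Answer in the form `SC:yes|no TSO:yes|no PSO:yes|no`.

outcome vector order: (thr0.a,thr1.a,thr2.a,thr2.b)
SC: 10 outcomes — {(0,0,0,1), (0,0,1,1), (0,2,0,1), (0,2,1,1), (2,0,0,0), (2,0,0,1), (2,0,1,1), (2,2,0,0), (2,2,0,1), (2,2,1,1)}
TSO: 12 outcomes — {(0,0,0,0), (0,0,0,1), (0,0,1,1), (0,2,0,0), (0,2,0,1), (0,2,1,1), (2,0,0,0), (2,0,0,1), (2,0,1,1), (2,2,0,0), (2,2,0,1), (2,2,1,1)}
PSO: 12 outcomes — {(0,0,0,0), (0,0,0,1), (0,0,1,1), (0,2,0,0), (0,2,0,1), (0,2,1,1), (2,0,0,0), (2,0,0,1), (2,0,1,1), (2,2,0,0), (2,2,0,1), (2,2,1,1)}
target (0,2,0,0) ∈ {TSO,PSO}

SC:no TSO:yes PSO:yes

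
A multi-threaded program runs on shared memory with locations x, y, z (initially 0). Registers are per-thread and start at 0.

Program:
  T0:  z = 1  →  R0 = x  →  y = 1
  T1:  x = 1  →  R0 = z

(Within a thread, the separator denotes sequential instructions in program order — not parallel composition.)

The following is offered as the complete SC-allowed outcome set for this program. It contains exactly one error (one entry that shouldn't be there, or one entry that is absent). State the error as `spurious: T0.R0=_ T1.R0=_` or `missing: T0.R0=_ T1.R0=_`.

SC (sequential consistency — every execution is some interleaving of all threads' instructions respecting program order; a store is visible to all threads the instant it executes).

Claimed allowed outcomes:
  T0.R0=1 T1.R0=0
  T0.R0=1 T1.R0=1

missing: T0.R0=0 T1.R0=1

outcome vector order: (T0.R0,T1.R0)
[SC] allowed = {(0,1) (1,0) (1,1)}
SC∖claimed = {(0,1)}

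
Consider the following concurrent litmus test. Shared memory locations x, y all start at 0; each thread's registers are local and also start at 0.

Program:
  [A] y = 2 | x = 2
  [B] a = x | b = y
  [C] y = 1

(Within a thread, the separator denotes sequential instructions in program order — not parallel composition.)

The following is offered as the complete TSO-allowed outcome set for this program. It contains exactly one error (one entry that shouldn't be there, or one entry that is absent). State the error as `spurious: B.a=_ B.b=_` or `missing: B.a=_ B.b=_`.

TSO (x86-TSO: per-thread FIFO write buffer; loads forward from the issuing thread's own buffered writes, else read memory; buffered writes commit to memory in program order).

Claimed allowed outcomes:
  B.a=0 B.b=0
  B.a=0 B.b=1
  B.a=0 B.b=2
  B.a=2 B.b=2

outcome vector order: (B.a,B.b)
under TSO → (0,0) (0,1) (0,2) (2,1) (2,2)
TSO∖claimed = {(2,1)}

missing: B.a=2 B.b=1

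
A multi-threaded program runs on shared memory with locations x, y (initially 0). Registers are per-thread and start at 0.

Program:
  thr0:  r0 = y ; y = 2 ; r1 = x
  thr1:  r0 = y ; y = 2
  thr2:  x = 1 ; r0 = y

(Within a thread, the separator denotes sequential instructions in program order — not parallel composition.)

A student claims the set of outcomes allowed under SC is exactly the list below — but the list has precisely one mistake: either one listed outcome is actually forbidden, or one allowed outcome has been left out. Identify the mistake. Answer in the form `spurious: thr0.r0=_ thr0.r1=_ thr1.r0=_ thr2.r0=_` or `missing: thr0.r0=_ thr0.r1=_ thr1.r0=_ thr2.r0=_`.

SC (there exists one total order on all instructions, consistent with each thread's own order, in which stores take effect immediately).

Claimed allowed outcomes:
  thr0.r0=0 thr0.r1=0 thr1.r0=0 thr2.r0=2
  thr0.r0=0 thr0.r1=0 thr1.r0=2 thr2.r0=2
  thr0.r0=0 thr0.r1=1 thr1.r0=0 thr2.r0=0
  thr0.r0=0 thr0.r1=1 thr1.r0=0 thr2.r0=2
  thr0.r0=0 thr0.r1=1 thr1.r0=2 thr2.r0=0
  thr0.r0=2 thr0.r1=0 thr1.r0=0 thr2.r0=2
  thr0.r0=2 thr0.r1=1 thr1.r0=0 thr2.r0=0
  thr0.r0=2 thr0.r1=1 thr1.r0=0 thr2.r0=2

missing: thr0.r0=0 thr0.r1=1 thr1.r0=2 thr2.r0=2

outcome vector order: (thr0.r0,thr0.r1,thr1.r0,thr2.r0)
[SC] allowed = {<0 0 0 2>, <0 0 2 2>, <0 1 0 0>, <0 1 0 2>, <0 1 2 0>, <0 1 2 2>, <2 0 0 2>, <2 1 0 0>, <2 1 0 2>}
SC∖claimed = {<0 1 2 2>}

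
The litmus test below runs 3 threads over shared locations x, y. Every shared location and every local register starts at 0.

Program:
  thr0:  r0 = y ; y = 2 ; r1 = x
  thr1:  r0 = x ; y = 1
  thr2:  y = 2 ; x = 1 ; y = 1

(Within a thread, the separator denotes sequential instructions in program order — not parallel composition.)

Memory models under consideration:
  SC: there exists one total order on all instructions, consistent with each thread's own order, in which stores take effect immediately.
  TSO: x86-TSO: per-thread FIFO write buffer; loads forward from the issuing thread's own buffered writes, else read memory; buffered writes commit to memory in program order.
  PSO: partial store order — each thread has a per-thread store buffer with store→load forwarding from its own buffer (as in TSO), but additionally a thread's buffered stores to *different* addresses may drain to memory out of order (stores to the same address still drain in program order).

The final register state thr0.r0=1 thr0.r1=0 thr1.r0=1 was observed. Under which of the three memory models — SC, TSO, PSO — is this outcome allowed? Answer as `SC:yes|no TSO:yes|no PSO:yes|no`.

outcome vector order: (thr0.r0,thr0.r1,thr1.r0)
under SC → 0/0/0, 0/0/1, 0/1/0, 0/1/1, 1/0/0, 1/1/0, 1/1/1, 2/0/0, 2/0/1, 2/1/0, 2/1/1
under TSO → 0/0/0, 0/0/1, 0/1/0, 0/1/1, 1/0/0, 1/1/0, 1/1/1, 2/0/0, 2/0/1, 2/1/0, 2/1/1
under PSO → 0/0/0, 0/0/1, 0/1/0, 0/1/1, 1/0/0, 1/0/1, 1/1/0, 1/1/1, 2/0/0, 2/0/1, 2/1/0, 2/1/1
target 1/0/1 ∈ {PSO}

SC:no TSO:no PSO:yes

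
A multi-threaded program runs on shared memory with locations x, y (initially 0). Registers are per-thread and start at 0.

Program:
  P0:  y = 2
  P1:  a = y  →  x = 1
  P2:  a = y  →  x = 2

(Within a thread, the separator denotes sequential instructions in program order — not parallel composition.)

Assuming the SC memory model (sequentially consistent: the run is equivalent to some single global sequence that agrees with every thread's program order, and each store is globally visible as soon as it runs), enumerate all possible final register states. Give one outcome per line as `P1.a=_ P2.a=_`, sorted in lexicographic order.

outcome vector order: (P1.a,P2.a)
|SC outcomes| = 4

P1.a=0 P2.a=0
P1.a=0 P2.a=2
P1.a=2 P2.a=0
P1.a=2 P2.a=2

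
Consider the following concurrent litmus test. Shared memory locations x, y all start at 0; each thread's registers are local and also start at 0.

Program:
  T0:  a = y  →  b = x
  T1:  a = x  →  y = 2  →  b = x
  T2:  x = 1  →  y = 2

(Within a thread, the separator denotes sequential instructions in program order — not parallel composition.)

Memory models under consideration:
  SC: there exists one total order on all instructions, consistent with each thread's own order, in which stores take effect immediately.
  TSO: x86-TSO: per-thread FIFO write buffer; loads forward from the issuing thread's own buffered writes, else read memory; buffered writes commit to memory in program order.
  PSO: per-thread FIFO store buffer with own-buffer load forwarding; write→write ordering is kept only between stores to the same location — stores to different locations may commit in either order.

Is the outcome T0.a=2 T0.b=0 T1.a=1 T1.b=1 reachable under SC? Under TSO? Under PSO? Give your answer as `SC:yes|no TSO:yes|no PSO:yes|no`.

SC:no TSO:no PSO:yes

outcome vector order: (T0.a,T0.b,T1.a,T1.b)
[SC] allowed = {0/0/0/0 0/0/0/1 0/0/1/1 0/1/0/0 0/1/0/1 0/1/1/1 2/0/0/0 2/0/0/1 2/1/0/0 2/1/0/1 2/1/1/1}
[TSO] allowed = {0/0/0/0 0/0/0/1 0/0/1/1 0/1/0/0 0/1/0/1 0/1/1/1 2/0/0/0 2/0/0/1 2/1/0/0 2/1/0/1 2/1/1/1}
[PSO] allowed = {0/0/0/0 0/0/0/1 0/0/1/1 0/1/0/0 0/1/0/1 0/1/1/1 2/0/0/0 2/0/0/1 2/0/1/1 2/1/0/0 2/1/0/1 2/1/1/1}
target 2/0/1/1 ∈ {PSO}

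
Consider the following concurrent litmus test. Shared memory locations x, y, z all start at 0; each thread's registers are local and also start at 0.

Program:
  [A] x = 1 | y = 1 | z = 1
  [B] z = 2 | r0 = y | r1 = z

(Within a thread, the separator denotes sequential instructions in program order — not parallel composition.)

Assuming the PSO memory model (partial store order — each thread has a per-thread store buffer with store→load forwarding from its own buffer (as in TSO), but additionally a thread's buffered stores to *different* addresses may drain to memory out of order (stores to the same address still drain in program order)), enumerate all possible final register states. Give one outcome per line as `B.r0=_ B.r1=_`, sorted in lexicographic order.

B.r0=0 B.r1=1
B.r0=0 B.r1=2
B.r0=1 B.r1=1
B.r0=1 B.r1=2

outcome vector order: (B.r0,B.r1)
|PSO outcomes| = 4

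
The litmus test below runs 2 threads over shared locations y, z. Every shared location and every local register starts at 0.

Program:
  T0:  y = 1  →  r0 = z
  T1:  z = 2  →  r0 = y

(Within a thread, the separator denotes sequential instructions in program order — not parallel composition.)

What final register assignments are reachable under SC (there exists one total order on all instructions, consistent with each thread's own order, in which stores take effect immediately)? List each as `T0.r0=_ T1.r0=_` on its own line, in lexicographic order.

outcome vector order: (T0.r0,T1.r0)
|SC outcomes| = 3

T0.r0=0 T1.r0=1
T0.r0=2 T1.r0=0
T0.r0=2 T1.r0=1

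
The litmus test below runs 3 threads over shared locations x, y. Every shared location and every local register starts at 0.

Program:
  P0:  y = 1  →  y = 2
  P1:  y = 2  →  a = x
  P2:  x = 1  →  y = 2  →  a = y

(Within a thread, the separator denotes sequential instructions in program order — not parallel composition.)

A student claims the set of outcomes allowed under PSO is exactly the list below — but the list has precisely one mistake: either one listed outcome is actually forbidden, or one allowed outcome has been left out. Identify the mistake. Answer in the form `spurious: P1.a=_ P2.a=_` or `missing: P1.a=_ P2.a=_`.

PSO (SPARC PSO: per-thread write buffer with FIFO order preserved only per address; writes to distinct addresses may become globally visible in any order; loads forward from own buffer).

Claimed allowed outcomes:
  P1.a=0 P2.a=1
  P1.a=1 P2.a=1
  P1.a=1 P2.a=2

missing: P1.a=0 P2.a=2

outcome vector order: (P1.a,P2.a)
PSO (4): 01 02 11 12
PSO∖claimed = {02}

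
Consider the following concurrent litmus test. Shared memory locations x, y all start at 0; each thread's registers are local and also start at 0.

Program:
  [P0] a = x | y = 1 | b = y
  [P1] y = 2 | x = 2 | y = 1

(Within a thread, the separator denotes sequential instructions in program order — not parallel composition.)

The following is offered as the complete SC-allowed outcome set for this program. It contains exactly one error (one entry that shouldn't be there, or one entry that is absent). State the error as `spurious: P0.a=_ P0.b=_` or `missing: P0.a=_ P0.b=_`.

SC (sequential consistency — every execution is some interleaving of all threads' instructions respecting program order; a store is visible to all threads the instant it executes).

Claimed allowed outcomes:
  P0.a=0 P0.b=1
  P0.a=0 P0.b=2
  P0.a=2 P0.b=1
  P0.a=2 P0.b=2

spurious: P0.a=2 P0.b=2

outcome vector order: (P0.a,P0.b)
under SC → 0/1, 0/2, 2/1
claimed∖SC = {2/2}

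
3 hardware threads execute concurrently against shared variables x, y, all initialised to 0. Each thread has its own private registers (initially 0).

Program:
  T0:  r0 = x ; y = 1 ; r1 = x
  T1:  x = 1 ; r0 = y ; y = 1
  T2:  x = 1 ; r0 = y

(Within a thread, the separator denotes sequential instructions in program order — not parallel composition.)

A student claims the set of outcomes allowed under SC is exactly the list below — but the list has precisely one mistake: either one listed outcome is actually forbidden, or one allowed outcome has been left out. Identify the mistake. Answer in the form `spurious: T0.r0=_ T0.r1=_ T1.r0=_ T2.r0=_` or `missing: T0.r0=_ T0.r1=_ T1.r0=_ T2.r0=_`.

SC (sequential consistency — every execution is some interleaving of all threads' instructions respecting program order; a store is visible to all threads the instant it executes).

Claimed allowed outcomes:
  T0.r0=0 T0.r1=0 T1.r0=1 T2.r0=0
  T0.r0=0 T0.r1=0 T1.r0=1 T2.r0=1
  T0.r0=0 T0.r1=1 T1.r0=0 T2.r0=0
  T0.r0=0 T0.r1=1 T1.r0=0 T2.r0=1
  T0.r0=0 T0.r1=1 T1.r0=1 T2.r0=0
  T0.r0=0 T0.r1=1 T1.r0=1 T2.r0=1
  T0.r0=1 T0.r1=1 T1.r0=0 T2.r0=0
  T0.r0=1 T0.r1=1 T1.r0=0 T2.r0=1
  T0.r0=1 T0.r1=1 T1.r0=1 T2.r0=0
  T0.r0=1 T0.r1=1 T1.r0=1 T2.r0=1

spurious: T0.r0=0 T0.r1=0 T1.r0=1 T2.r0=0

outcome vector order: (T0.r0,T0.r1,T1.r0,T2.r0)
[SC] allowed = {(0,0,1,1) (0,1,0,0) (0,1,0,1) (0,1,1,0) (0,1,1,1) (1,1,0,0) (1,1,0,1) (1,1,1,0) (1,1,1,1)}
claimed∖SC = {(0,0,1,0)}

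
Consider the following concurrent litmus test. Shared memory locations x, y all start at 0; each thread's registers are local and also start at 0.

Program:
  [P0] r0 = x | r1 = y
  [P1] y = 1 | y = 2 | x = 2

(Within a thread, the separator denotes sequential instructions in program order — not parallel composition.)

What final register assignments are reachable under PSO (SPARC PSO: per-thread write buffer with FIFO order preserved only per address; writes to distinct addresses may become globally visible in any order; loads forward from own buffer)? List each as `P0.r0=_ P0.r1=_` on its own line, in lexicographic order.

P0.r0=0 P0.r1=0
P0.r0=0 P0.r1=1
P0.r0=0 P0.r1=2
P0.r0=2 P0.r1=0
P0.r0=2 P0.r1=1
P0.r0=2 P0.r1=2

outcome vector order: (P0.r0,P0.r1)
|PSO outcomes| = 6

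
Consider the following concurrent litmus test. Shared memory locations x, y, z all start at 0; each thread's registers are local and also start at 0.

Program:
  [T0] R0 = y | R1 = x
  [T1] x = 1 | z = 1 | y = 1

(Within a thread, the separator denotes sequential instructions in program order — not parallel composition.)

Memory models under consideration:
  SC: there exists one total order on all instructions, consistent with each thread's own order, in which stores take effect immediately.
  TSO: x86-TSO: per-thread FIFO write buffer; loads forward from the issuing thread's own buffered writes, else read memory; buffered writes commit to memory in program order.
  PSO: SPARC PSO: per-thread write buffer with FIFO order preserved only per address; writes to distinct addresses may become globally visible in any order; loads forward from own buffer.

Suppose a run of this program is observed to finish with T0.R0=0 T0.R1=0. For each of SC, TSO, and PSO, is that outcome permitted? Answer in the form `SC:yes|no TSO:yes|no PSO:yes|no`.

outcome vector order: (T0.R0,T0.R1)
under SC → <0 0>, <0 1>, <1 1>
under TSO → <0 0>, <0 1>, <1 1>
under PSO → <0 0>, <0 1>, <1 0>, <1 1>
target <0 0> ∈ {SC,TSO,PSO}

SC:yes TSO:yes PSO:yes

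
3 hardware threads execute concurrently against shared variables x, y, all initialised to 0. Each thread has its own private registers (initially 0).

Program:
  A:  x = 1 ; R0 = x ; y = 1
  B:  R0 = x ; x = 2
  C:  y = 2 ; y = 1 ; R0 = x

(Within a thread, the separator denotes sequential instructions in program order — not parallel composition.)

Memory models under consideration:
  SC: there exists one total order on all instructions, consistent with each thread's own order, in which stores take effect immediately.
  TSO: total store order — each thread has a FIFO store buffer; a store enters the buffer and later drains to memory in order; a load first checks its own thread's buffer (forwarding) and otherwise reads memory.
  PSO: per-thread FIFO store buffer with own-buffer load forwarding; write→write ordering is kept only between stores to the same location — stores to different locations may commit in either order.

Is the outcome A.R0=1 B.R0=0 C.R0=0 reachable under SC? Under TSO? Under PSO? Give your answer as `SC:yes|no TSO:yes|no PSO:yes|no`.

SC:yes TSO:yes PSO:yes

outcome vector order: (A.R0,B.R0,C.R0)
[SC] allowed = {1/0/0, 1/0/1, 1/0/2, 1/1/0, 1/1/1, 1/1/2, 2/0/0, 2/0/1, 2/0/2, 2/1/0, 2/1/1, 2/1/2}
[TSO] allowed = {1/0/0, 1/0/1, 1/0/2, 1/1/0, 1/1/1, 1/1/2, 2/0/0, 2/0/1, 2/0/2, 2/1/0, 2/1/1, 2/1/2}
[PSO] allowed = {1/0/0, 1/0/1, 1/0/2, 1/1/0, 1/1/1, 1/1/2, 2/0/0, 2/0/1, 2/0/2, 2/1/0, 2/1/1, 2/1/2}
target 1/0/0 ∈ {SC,TSO,PSO}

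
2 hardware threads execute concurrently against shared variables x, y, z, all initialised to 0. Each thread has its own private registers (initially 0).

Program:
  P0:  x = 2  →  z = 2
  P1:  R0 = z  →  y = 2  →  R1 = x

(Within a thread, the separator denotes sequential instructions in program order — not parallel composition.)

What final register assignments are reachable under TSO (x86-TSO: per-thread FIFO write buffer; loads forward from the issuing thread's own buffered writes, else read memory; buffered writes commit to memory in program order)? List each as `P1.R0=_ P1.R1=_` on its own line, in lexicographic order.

outcome vector order: (P1.R0,P1.R1)
|TSO outcomes| = 3

P1.R0=0 P1.R1=0
P1.R0=0 P1.R1=2
P1.R0=2 P1.R1=2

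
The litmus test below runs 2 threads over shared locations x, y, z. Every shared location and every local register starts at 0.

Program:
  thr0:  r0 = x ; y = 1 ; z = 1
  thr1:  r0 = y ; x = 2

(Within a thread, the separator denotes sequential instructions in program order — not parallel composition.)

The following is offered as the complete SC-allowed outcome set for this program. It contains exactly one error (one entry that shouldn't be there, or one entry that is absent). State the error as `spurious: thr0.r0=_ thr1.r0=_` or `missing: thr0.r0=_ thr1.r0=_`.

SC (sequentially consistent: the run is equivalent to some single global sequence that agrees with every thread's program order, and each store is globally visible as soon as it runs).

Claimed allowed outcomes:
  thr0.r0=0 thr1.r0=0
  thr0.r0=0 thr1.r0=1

outcome vector order: (thr0.r0,thr1.r0)
SC: 3 outcomes — {(0,0); (0,1); (2,0)}
SC∖claimed = {(2,0)}

missing: thr0.r0=2 thr1.r0=0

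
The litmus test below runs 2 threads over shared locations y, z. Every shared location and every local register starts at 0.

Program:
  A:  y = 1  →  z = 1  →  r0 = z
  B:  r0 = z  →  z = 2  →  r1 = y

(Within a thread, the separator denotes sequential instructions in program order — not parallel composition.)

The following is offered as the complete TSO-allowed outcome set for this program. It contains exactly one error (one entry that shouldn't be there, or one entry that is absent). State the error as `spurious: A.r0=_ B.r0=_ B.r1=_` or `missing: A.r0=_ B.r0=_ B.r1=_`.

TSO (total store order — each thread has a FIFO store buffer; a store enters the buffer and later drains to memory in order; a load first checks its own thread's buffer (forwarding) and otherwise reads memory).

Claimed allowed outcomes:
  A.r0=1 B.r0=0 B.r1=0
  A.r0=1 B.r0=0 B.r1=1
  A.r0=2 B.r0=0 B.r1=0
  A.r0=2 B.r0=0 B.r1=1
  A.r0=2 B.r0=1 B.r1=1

missing: A.r0=1 B.r0=1 B.r1=1

outcome vector order: (A.r0,B.r0,B.r1)
under TSO → (1,0,0) (1,0,1) (1,1,1) (2,0,0) (2,0,1) (2,1,1)
TSO∖claimed = {(1,1,1)}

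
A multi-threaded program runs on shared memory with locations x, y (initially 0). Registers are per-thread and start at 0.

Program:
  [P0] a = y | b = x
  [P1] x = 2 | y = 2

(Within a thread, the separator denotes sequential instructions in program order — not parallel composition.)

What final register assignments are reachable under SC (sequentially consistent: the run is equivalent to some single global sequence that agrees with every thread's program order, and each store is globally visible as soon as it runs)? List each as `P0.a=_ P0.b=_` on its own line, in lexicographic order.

P0.a=0 P0.b=0
P0.a=0 P0.b=2
P0.a=2 P0.b=2

outcome vector order: (P0.a,P0.b)
|SC outcomes| = 3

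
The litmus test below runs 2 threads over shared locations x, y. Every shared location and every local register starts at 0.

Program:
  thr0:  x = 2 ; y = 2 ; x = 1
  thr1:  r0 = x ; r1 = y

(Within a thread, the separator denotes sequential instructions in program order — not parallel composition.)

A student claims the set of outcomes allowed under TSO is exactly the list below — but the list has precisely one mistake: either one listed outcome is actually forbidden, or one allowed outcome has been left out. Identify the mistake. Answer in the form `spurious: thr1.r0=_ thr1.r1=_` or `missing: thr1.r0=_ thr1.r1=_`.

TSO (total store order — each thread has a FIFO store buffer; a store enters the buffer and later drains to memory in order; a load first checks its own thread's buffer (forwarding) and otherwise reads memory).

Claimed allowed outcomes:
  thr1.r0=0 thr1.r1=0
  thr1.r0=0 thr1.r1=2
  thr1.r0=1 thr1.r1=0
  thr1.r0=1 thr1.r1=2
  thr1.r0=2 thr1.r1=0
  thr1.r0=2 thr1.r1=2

outcome vector order: (thr1.r0,thr1.r1)
under TSO → 0/0 0/2 1/2 2/0 2/2
claimed∖TSO = {1/0}

spurious: thr1.r0=1 thr1.r1=0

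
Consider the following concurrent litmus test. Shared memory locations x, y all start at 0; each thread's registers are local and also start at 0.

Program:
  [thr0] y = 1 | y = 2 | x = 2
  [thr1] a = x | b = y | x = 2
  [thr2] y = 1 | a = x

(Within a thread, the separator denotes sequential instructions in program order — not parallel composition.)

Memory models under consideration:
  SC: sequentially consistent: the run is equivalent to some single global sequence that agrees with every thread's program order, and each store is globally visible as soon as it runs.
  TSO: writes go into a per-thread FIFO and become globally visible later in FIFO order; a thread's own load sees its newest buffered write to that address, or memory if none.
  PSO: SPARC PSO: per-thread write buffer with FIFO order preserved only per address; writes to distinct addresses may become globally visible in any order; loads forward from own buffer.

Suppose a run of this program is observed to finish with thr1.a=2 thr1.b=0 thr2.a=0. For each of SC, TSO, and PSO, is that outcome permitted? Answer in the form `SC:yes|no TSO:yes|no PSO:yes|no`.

SC:no TSO:no PSO:yes

outcome vector order: (thr1.a,thr1.b,thr2.a)
SC (10): (0,0,0); (0,0,2); (0,1,0); (0,1,2); (0,2,0); (0,2,2); (2,1,0); (2,1,2); (2,2,0); (2,2,2)
TSO (10): (0,0,0); (0,0,2); (0,1,0); (0,1,2); (0,2,0); (0,2,2); (2,1,0); (2,1,2); (2,2,0); (2,2,2)
PSO (12): (0,0,0); (0,0,2); (0,1,0); (0,1,2); (0,2,0); (0,2,2); (2,0,0); (2,0,2); (2,1,0); (2,1,2); (2,2,0); (2,2,2)
target (2,0,0) ∈ {PSO}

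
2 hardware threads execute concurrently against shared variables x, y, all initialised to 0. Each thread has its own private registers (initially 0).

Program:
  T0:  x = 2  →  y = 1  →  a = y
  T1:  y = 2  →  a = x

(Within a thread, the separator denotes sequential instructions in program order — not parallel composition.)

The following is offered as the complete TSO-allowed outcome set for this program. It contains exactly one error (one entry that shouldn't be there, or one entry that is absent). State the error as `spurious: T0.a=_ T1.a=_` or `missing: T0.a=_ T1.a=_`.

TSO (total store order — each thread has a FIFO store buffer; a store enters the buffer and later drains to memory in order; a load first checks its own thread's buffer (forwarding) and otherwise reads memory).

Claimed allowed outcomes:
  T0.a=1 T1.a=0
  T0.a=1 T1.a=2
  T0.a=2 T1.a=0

missing: T0.a=2 T1.a=2

outcome vector order: (T0.a,T1.a)
TSO: 4 outcomes — {(1,0); (1,2); (2,0); (2,2)}
TSO∖claimed = {(2,2)}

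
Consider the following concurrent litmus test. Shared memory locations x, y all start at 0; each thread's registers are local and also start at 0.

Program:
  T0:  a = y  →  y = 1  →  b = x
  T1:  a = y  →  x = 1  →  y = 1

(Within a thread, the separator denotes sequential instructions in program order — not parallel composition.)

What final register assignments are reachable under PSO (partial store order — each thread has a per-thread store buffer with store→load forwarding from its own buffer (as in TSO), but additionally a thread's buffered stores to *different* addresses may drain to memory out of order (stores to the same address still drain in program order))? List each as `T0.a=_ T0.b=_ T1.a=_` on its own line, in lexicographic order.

outcome vector order: (T0.a,T0.b,T1.a)
|PSO outcomes| = 6

T0.a=0 T0.b=0 T1.a=0
T0.a=0 T0.b=0 T1.a=1
T0.a=0 T0.b=1 T1.a=0
T0.a=0 T0.b=1 T1.a=1
T0.a=1 T0.b=0 T1.a=0
T0.a=1 T0.b=1 T1.a=0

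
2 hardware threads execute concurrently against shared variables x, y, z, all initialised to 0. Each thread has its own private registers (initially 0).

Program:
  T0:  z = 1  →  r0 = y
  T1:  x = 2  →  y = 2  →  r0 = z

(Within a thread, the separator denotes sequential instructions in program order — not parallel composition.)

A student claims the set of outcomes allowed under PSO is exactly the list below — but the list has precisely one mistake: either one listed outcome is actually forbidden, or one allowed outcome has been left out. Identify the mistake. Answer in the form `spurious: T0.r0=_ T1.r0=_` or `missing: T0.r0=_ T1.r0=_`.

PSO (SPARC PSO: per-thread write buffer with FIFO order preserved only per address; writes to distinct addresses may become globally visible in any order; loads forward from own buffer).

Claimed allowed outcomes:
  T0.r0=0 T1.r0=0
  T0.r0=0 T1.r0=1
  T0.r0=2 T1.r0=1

missing: T0.r0=2 T1.r0=0

outcome vector order: (T0.r0,T1.r0)
under PSO → 0/0, 0/1, 2/0, 2/1
PSO∖claimed = {2/0}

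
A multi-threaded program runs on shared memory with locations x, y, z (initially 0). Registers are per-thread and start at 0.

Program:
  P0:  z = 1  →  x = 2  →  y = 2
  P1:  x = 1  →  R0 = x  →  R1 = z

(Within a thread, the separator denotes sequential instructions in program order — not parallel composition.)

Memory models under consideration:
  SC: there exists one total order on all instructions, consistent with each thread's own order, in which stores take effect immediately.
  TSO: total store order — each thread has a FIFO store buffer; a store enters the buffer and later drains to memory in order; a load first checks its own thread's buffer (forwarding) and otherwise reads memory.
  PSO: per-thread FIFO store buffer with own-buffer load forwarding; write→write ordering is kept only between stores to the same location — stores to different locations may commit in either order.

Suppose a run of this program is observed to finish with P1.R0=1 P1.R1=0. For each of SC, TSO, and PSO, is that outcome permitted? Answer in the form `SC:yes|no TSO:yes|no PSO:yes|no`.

outcome vector order: (P1.R0,P1.R1)
SC: 3 outcomes — {(1,0) (1,1) (2,1)}
TSO: 3 outcomes — {(1,0) (1,1) (2,1)}
PSO: 4 outcomes — {(1,0) (1,1) (2,0) (2,1)}
target (1,0) ∈ {SC,TSO,PSO}

SC:yes TSO:yes PSO:yes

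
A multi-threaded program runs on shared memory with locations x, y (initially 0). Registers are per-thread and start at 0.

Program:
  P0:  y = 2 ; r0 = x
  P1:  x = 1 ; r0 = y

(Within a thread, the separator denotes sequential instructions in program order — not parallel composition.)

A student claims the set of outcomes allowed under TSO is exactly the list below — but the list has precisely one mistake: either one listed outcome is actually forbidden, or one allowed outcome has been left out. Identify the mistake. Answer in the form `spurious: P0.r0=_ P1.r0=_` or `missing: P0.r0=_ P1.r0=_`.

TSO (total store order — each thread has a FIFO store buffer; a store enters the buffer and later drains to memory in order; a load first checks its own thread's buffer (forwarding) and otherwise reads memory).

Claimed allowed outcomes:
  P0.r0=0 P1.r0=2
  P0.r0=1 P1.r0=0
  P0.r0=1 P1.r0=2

outcome vector order: (P0.r0,P1.r0)
TSO: 4 outcomes — {0/0 0/2 1/0 1/2}
TSO∖claimed = {0/0}

missing: P0.r0=0 P1.r0=0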